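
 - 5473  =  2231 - 7704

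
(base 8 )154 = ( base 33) 39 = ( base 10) 108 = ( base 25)48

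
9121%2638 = 1207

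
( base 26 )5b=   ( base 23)63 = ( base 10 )141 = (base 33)49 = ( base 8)215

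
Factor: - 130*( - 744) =2^4*3^1*5^1*13^1*31^1=   96720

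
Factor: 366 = 2^1*3^1*61^1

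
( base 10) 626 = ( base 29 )lh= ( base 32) JI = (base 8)1162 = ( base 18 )1ge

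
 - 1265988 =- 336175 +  - 929813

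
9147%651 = 33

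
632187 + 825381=1457568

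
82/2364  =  41/1182  =  0.03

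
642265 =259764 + 382501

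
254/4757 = 254/4757 = 0.05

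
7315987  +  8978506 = 16294493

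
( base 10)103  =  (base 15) 6D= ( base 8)147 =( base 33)34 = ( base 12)87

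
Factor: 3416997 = 3^1 * 1138999^1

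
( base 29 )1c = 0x29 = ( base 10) 41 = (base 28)1d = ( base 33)18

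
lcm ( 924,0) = 0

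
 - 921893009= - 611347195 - 310545814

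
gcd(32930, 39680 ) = 10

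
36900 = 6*6150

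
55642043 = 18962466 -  - 36679577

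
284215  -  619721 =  - 335506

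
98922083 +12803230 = 111725313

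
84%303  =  84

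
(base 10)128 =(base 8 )200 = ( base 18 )72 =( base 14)92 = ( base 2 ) 10000000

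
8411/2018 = 8411/2018=4.17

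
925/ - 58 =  - 16 + 3/58 = - 15.95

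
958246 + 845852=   1804098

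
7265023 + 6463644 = 13728667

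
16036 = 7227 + 8809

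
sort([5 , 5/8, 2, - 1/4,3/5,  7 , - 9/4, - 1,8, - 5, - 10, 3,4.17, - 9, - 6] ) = [ - 10,- 9, - 6, - 5, -9/4, - 1 , - 1/4, 3/5, 5/8,2,3, 4.17,5,7, 8 ] 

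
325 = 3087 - 2762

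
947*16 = 15152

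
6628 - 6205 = 423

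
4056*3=12168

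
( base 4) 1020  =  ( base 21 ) 39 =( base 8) 110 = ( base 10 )72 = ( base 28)2g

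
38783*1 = 38783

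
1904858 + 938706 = 2843564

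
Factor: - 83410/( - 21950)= 5^(-1)*19^1 = 19/5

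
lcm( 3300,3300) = 3300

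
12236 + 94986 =107222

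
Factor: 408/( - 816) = - 1/2 = - 2^( - 1) 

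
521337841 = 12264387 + 509073454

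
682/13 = 682/13 = 52.46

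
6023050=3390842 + 2632208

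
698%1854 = 698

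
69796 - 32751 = 37045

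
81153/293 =81153/293 = 276.97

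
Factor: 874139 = 7^1 *151^1*827^1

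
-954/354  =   - 159/59=- 2.69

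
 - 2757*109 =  - 300513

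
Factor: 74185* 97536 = 7235708160 = 2^8 * 3^1*5^1*37^1*127^1*401^1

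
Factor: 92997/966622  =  2^(-1)*3^2*479^( - 1 )*1009^(  -  1) * 10333^1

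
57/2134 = 57/2134 = 0.03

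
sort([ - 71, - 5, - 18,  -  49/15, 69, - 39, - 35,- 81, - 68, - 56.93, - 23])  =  [ - 81, - 71, - 68, - 56.93, - 39, - 35, - 23, - 18  , - 5, - 49/15, 69] 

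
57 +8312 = 8369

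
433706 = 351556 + 82150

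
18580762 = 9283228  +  9297534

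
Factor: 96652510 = 2^1*5^1*37^1* 261223^1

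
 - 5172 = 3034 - 8206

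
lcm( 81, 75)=2025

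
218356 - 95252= 123104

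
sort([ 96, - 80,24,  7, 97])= [ - 80, 7,24,  96,97 ] 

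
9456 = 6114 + 3342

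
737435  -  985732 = -248297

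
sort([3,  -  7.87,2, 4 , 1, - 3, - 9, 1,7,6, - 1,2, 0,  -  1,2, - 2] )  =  [ - 9, - 7.87, - 3 , - 2, -1, - 1,0, 1,1 , 2,2 , 2,3,4,6, 7] 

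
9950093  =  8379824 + 1570269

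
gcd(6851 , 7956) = 221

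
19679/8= 2459  +  7/8= 2459.88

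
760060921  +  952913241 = 1712974162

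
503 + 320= 823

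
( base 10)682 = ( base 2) 1010101010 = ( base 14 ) 36a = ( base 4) 22222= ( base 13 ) 406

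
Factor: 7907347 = 7^1*79^2 * 181^1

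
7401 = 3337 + 4064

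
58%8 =2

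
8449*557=4706093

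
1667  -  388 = 1279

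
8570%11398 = 8570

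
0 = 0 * 163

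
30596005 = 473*64685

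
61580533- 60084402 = 1496131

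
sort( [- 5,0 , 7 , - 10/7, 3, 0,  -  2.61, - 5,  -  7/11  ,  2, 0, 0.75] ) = [ - 5,-5 ,-2.61 , - 10/7,- 7/11, 0, 0, 0, 0.75, 2,3, 7]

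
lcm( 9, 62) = 558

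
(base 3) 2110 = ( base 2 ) 1000010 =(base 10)66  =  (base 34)1W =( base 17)3F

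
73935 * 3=221805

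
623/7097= 623/7097 = 0.09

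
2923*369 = 1078587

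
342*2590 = 885780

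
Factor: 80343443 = 2939^1*27337^1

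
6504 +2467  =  8971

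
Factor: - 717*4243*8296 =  - 2^3*3^1* 17^1*61^1*239^1*4243^1 = - 25238348376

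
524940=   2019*260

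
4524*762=3447288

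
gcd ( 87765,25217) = 1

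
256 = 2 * 128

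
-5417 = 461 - 5878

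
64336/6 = 32168/3 = 10722.67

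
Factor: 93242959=93242959^1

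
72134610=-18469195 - -90603805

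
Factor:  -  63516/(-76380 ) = 5^(  -  1 )*19^( - 1 )*79^1=79/95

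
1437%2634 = 1437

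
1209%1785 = 1209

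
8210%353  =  91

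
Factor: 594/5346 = 3^(  -  2 ) = 1/9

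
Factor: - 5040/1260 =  - 4 = - 2^2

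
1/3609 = 1/3609  =  0.00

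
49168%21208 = 6752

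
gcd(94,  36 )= 2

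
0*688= 0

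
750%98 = 64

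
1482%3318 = 1482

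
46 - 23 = 23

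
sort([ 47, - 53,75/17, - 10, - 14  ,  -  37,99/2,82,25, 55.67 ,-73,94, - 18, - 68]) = [  -  73, - 68, - 53,-37, - 18, - 14,-10, 75/17,25,47, 99/2, 55.67,82,94 ] 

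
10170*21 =213570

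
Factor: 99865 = 5^1*19973^1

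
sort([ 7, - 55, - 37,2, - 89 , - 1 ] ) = [ - 89, - 55, - 37, - 1,  2,7 ]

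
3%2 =1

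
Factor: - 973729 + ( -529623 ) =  - 1503352 = - 2^3*113^1 * 1663^1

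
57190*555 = 31740450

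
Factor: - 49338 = -2^1 *3^2*2741^1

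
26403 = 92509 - 66106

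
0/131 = 0 = 0.00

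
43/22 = 1 + 21/22 = 1.95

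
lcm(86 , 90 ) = 3870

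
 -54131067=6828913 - 60959980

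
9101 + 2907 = 12008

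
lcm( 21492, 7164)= 21492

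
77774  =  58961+18813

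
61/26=2 + 9/26 = 2.35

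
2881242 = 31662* 91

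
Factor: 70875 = 3^4*5^3* 7^1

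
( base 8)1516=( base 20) 226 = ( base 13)501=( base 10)846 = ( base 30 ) S6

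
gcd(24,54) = 6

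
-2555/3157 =-1 + 86/451 =- 0.81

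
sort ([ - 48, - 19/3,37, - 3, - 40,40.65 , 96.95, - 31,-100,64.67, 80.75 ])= [ - 100, - 48 , - 40, - 31,- 19/3 , - 3, 37,40.65, 64.67, 80.75,96.95]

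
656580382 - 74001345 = 582579037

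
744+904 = 1648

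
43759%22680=21079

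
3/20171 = 3/20171 = 0.00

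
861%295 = 271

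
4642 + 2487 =7129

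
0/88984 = 0 = 0.00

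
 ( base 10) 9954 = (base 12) 5916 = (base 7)41010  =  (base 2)10011011100010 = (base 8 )23342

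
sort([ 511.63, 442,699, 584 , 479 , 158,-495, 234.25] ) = [-495,158, 234.25,442, 479,511.63,584, 699] 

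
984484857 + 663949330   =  1648434187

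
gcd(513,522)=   9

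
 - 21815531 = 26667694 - 48483225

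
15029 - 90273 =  - 75244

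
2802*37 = 103674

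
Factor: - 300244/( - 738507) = 42892/105501 = 2^2*3^ ( - 1)*11^ ( - 1 )*23^( - 1 )*139^( - 1 )*10723^1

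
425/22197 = 425/22197 = 0.02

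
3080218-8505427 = -5425209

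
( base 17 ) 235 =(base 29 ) LP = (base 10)634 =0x27a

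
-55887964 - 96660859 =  - 152548823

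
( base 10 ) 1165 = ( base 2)10010001101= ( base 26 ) 1IL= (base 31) 16I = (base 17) 409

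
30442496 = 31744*959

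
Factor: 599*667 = 23^1*29^1 * 599^1= 399533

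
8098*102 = 825996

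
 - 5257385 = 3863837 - 9121222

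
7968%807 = 705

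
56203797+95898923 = 152102720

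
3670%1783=104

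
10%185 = 10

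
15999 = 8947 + 7052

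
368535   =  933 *395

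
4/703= 4/703= 0.01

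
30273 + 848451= 878724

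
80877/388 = 80877/388 = 208.45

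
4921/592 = 8 + 5/16 = 8.31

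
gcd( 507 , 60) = 3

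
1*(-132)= - 132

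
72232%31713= 8806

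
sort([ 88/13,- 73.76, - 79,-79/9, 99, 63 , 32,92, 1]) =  [-79, - 73.76, - 79/9, 1, 88/13,32,63,92,  99 ]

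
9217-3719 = 5498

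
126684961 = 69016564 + 57668397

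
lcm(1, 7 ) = 7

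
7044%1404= 24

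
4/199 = 4/199 = 0.02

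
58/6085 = 58/6085 = 0.01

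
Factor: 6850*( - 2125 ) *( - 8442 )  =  2^2*3^2*5^5*7^1*17^1*67^1 * 137^1  =  122883862500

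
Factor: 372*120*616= 2^8*3^2*5^1*7^1*11^1*31^1 = 27498240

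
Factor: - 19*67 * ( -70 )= 2^1*5^1*7^1* 19^1*  67^1  =  89110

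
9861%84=33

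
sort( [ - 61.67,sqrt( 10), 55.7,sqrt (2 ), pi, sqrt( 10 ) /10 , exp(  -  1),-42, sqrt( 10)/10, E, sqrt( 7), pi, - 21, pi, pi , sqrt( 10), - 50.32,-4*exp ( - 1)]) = [ - 61.67, - 50.32,- 42, - 21, - 4*exp( - 1),  sqrt(10)/10,sqrt( 10) /10, exp( - 1 ), sqrt(2), sqrt ( 7), E, pi, pi,pi, pi, sqrt (10),sqrt( 10 ), 55.7] 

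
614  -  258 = 356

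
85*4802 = 408170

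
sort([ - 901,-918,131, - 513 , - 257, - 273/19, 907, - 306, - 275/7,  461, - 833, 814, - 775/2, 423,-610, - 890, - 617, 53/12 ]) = [-918, - 901, - 890, - 833, - 617, - 610, - 513, - 775/2,-306, - 257,-275/7 , - 273/19, 53/12,131, 423,461,814,907] 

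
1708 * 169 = 288652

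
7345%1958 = 1471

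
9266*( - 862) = -7987292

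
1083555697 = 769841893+313713804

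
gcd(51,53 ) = 1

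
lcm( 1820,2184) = 10920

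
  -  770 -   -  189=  - 581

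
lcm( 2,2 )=2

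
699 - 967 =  - 268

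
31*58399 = 1810369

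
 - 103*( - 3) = 309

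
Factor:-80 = -2^4*5^1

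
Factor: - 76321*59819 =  - 7^1*41^1 * 1459^1*10903^1 = - 4565445899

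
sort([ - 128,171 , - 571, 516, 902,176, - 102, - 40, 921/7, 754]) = [ - 571, - 128, - 102, -40,921/7,171,176, 516,  754, 902 ] 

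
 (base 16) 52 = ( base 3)10001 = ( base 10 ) 82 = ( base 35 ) 2c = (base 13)64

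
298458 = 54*5527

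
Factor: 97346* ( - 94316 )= - 2^3*17^1*19^1*73^1* 48673^1= - 9181285336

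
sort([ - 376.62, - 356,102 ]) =[- 376.62, - 356 , 102 ]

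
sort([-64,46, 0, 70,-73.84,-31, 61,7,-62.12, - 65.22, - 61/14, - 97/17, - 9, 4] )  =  [-73.84,-65.22, - 64, - 62.12 , - 31,-9, - 97/17, - 61/14,0,4, 7, 46, 61, 70]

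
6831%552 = 207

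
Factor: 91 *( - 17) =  - 1547 = - 7^1*13^1*17^1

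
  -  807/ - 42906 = 269/14302=0.02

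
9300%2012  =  1252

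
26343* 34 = 895662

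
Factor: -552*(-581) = 2^3*3^1*7^1*23^1 * 83^1 = 320712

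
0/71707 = 0 = 0.00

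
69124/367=69124/367 = 188.35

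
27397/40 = 684 + 37/40  =  684.92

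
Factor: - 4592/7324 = -2^2*7^1* 41^1*1831^(-1 ) = -1148/1831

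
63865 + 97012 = 160877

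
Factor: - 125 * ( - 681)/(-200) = -3405/8 = -2^( - 3)*3^1*5^1*227^1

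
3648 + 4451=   8099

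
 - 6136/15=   -  6136/15  =  - 409.07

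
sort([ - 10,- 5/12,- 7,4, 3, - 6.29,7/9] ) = [- 10, - 7,-6.29,-5/12,7/9, 3,  4]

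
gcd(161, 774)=1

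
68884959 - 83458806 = -14573847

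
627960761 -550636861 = 77323900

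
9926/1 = 9926 = 9926.00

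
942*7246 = 6825732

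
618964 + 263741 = 882705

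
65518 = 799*82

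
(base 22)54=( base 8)162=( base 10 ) 114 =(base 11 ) a4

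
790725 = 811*975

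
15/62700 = 1/4180 = 0.00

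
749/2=374 + 1/2=374.50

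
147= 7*21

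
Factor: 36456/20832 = 2^( - 2)*7^1 = 7/4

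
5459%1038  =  269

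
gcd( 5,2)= 1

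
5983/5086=5983/5086 = 1.18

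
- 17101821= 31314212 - 48416033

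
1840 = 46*40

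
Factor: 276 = 2^2*3^1*23^1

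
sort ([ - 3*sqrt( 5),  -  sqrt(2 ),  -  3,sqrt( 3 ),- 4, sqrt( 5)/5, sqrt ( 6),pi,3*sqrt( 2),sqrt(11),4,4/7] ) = [-3 * sqrt( 5 ),- 4,-3, - sqrt( 2),sqrt( 5)/5,4/7, sqrt( 3 ), sqrt( 6),pi,sqrt ( 11),4,  3*sqrt ( 2)] 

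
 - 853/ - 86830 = 853/86830 = 0.01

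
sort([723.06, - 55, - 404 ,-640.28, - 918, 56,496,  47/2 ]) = [-918, - 640.28, - 404,-55,  47/2,56, 496, 723.06 ] 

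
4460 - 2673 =1787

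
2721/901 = 2721/901 = 3.02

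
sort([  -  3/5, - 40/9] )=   [ - 40/9  ,  -  3/5 ]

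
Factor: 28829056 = 2^7*225227^1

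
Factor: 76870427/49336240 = 2^(-4 )*5^( - 1 )*47^1*616703^( - 1)*1635541^1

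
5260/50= 526/5 = 105.20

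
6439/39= 165 + 4/39=165.10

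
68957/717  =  96 + 125/717 = 96.17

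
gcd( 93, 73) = 1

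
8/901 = 8/901 = 0.01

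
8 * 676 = 5408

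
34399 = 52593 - 18194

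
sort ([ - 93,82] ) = [ - 93, 82]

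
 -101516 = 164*( -619)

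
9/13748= 9/13748  =  0.00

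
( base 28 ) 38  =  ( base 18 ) 52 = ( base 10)92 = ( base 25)3h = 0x5C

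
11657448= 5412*2154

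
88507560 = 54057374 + 34450186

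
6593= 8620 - 2027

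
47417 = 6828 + 40589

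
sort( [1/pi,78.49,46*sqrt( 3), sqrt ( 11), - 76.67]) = [ - 76.67,  1/pi, sqrt(11 ), 78.49,46*sqrt ( 3 ) ]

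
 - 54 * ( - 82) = 4428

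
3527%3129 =398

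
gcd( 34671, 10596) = 3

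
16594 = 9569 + 7025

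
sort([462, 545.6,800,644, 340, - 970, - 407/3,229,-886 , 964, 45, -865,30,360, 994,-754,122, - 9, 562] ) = [-970,-886, - 865, - 754 , - 407/3, - 9, 30,45,  122, 229, 340, 360,462,545.6,562,644, 800, 964 , 994 ]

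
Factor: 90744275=5^2 * 41^1*223^1*397^1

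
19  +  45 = 64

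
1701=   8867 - 7166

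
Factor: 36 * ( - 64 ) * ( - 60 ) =138240= 2^10 * 3^3*5^1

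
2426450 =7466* 325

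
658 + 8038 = 8696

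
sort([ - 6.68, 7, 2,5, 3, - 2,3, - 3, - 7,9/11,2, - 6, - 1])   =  [-7, - 6.68, - 6,-3,-2, - 1,9/11, 2, 2, 3, 3,  5, 7 ]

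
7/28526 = 7/28526 = 0.00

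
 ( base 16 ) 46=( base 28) 2E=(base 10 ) 70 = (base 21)37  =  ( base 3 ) 2121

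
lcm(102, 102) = 102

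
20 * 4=80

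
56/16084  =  14/4021  =  0.00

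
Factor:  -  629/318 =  - 2^ ( - 1 )*3^( - 1 ) *17^1 *37^1 * 53^(- 1 ) 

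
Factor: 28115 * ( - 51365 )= - 5^2*5623^1 *10273^1  =  - 1444126975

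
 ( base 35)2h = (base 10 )87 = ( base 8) 127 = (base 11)7a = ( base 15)5c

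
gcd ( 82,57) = 1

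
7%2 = 1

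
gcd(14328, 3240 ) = 72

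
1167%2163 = 1167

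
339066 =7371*46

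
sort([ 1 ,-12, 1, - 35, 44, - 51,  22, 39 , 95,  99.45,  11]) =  [ - 51, - 35 , - 12,1,1,11,22, 39, 44 , 95, 99.45] 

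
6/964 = 3/482 = 0.01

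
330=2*165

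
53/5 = 53/5 = 10.60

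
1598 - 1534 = 64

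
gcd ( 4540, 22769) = 1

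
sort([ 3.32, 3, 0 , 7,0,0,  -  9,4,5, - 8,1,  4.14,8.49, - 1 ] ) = [ - 9,- 8, -1, 0, 0, 0,1,  3,  3.32, 4,4.14,5,7,8.49]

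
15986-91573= - 75587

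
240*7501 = 1800240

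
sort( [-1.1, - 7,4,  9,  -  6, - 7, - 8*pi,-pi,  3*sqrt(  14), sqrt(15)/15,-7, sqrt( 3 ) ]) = [ - 8 * pi, - 7, - 7, - 7, -6, - pi, - 1.1, sqrt(15) /15,sqrt(3),  4,9, 3*sqrt(14 ) ] 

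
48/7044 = 4/587 = 0.01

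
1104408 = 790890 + 313518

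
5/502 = 5/502  =  0.01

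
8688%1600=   688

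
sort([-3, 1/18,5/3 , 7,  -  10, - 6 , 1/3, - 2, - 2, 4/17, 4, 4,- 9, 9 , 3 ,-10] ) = [-10, - 10, - 9, - 6, - 3, - 2,-2, 1/18, 4/17, 1/3,5/3,3,4,4, 7, 9 ]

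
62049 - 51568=10481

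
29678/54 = 549 + 16/27 = 549.59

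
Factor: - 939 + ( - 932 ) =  - 1871 =-  1871^1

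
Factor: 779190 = 2^1*3^1 *5^1*19^1 *1367^1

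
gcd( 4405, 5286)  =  881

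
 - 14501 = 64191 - 78692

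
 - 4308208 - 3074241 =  - 7382449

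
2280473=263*8671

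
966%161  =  0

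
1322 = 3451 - 2129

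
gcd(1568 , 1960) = 392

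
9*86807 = 781263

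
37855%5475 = 5005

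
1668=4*417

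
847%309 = 229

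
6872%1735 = 1667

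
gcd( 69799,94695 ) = 1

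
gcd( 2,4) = 2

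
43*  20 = 860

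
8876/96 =2219/24 = 92.46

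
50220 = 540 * 93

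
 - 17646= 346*( - 51)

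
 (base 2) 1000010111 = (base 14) 2a3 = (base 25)LA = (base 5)4120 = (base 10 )535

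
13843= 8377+5466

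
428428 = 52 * 8239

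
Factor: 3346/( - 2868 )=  - 7/6 =- 2^( - 1)  *3^ ( - 1)*7^1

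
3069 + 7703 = 10772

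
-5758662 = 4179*(- 1378) 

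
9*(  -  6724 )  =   - 60516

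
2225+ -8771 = -6546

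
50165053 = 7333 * 6841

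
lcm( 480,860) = 20640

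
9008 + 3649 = 12657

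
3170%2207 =963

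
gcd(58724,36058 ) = 2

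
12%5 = 2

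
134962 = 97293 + 37669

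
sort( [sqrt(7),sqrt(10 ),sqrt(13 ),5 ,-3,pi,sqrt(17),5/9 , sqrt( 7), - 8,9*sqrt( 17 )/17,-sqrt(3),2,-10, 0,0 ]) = [ - 10,  -  8,  -  3,  -  sqrt ( 3),0, 0,5/9,2,9 *sqrt(17) /17,sqrt(7),sqrt( 7),pi, sqrt ( 10),sqrt (13)  ,  sqrt( 17),5]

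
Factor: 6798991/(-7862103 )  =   - 3^( - 4) * 29^( - 1 )*3347^ ( - 1)*6798991^1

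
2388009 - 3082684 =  - 694675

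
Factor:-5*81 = -405 = - 3^4*5^1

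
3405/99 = 1135/33  =  34.39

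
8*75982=607856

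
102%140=102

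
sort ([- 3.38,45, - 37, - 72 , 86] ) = [-72 , - 37,  -  3.38,45,86] 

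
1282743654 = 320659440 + 962084214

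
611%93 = 53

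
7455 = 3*2485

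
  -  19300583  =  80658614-99959197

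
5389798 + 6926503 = 12316301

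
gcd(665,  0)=665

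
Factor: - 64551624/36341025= - 2^3*5^( - 2 ) * 7^( -1 )*69221^( - 1)*2689651^1 = - 21517208/12113675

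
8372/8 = 1046+1/2  =  1046.50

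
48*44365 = 2129520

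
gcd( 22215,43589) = 1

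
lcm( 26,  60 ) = 780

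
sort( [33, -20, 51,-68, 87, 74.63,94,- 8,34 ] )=[ - 68, -20,-8, 33,34, 51,74.63,87, 94 ] 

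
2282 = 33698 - 31416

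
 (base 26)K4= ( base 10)524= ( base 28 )ik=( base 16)20c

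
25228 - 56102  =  -30874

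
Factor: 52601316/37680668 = 3^1*53^(-1)*177739^( - 1) * 4383443^1 = 13150329/9420167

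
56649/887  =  63 + 768/887=63.87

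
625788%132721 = 94904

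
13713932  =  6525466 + 7188466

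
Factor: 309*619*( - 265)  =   - 50686815 = - 3^1*5^1 * 53^1*103^1*619^1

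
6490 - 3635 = 2855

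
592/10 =296/5 = 59.20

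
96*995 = 95520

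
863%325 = 213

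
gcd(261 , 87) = 87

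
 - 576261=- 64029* 9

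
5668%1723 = 499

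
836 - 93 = 743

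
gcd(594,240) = 6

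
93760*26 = 2437760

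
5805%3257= 2548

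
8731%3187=2357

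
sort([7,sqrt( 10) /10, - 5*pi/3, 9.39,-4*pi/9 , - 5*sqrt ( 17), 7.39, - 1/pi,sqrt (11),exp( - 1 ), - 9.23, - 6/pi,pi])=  [ -5*sqrt (17), - 9.23,-5*pi/3 , - 6/pi, - 4*pi/9, - 1/pi, sqrt( 10)/10 , exp( - 1),pi,sqrt(11),7 , 7.39,9.39 ]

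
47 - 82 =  - 35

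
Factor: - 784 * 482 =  - 377888 = -  2^5*7^2*241^1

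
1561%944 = 617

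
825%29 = 13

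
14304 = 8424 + 5880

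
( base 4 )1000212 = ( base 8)10046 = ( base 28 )57I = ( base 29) 4qg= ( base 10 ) 4134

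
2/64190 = 1/32095 = 0.00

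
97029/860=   97029/860 = 112.82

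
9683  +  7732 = 17415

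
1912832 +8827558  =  10740390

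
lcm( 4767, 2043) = 14301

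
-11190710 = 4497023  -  15687733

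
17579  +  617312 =634891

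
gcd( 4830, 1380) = 690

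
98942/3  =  32980 + 2/3 = 32980.67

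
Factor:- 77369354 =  - 2^1 * 38684677^1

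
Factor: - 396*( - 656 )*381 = 98974656=2^6*3^3*11^1*41^1*127^1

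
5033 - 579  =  4454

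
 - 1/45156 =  - 1/45156  =  - 0.00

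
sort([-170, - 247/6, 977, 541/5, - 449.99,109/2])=[ - 449.99,-170 , - 247/6, 109/2 , 541/5,977] 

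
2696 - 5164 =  - 2468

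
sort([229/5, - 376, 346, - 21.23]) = [ -376,-21.23,  229/5, 346] 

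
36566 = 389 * 94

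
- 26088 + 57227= 31139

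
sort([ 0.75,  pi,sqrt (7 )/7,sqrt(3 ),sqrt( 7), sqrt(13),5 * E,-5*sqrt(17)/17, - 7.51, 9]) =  [ - 7.51,-5*sqrt (17)/17,sqrt (7 ) /7 , 0.75, sqrt( 3), sqrt (7 ), pi,sqrt (13 ) , 9,5 * E] 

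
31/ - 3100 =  - 1 + 99/100 = - 0.01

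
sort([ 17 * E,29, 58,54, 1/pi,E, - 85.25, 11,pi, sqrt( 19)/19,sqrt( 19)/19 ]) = [ - 85.25 , sqrt(19 )/19,sqrt( 19)/19,1/pi,E,pi,  11, 29,17*E,54,  58] 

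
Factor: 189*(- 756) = -142884 = - 2^2*3^6 * 7^2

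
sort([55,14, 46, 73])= [ 14,46,55,73] 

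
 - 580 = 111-691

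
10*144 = 1440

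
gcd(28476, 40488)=84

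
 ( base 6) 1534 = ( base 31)df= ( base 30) ds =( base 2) 110100010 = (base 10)418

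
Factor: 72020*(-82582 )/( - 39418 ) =2973777820/19709 = 2^2*5^1*13^1 * 157^1*263^1*277^1 * 19709^( - 1 )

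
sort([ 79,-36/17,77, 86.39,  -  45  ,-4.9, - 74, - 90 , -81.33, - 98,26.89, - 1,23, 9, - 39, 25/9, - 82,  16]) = [-98,-90,  -  82,-81.33, - 74,  -  45,- 39,-4.9, - 36/17,  -  1,25/9,  9,16, 23, 26.89, 77,79, 86.39 ] 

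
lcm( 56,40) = 280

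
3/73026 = 1/24342 = 0.00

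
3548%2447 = 1101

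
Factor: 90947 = 90947^1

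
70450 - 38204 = 32246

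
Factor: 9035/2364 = 2^( - 2 )*3^( - 1 )*5^1*13^1*139^1*197^( - 1 )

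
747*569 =425043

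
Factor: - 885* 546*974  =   - 2^2*3^2*5^1*7^1 * 13^1*59^1* 487^1  =  - 470646540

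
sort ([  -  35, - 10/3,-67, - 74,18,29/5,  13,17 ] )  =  [ - 74, - 67, - 35, - 10/3,29/5, 13 , 17 , 18 ]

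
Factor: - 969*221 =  - 3^1*13^1*17^2*19^1 = - 214149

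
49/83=49/83 = 0.59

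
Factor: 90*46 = 2^2*3^2*5^1*23^1 = 4140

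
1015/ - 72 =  - 1015/72 = - 14.10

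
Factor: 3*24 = 2^3*3^2 = 72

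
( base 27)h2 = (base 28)GD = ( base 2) 111001101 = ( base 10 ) 461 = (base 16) 1CD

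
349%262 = 87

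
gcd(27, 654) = 3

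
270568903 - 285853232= - 15284329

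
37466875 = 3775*9925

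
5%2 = 1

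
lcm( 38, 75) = 2850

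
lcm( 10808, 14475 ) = 810600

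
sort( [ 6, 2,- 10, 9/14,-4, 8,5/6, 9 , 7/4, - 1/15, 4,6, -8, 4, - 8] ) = [ - 10, - 8 , - 8, - 4, - 1/15,9/14,5/6,7/4 , 2, 4,  4,6,6 , 8,9 ] 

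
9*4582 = 41238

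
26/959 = 26/959 = 0.03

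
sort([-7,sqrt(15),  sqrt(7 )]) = [ - 7,sqrt(7), sqrt ( 15 )]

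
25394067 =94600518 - 69206451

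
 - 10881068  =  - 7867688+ - 3013380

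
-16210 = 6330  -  22540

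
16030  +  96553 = 112583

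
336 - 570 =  - 234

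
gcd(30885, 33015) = 1065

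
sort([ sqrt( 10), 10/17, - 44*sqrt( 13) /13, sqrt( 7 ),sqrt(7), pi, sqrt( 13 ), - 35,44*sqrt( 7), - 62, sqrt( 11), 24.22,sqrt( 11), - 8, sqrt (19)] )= [ - 62, - 35, - 44*sqrt(13 )/13, - 8, 10/17,sqrt( 7), sqrt( 7), pi, sqrt (10 ),sqrt( 11 ), sqrt(11),sqrt( 13),  sqrt(19),24.22, 44*sqrt( 7)]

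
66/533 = 66/533 = 0.12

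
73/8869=73/8869=0.01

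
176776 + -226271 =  - 49495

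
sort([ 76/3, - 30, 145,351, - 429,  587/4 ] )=[ - 429, - 30, 76/3,145, 587/4, 351]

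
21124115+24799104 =45923219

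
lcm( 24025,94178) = 2354450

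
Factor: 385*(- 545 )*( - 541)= 5^2*7^1*11^1*109^1*541^1=113515325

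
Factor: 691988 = 2^2*11^1 * 15727^1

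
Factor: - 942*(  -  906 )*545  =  2^2* 3^2*5^1 * 109^1 * 151^1*157^1  =  465131340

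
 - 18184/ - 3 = 18184/3 = 6061.33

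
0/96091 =0 = 0.00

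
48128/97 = 496+16/97 = 496.16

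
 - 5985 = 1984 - 7969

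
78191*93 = 7271763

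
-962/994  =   - 1+16/497 = -  0.97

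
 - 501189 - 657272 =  - 1158461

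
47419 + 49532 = 96951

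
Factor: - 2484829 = -67^1*37087^1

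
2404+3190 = 5594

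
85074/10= 8507 + 2/5  =  8507.40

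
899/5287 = 899/5287= 0.17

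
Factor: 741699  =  3^2*7^1 * 61^1*193^1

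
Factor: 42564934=2^1*21282467^1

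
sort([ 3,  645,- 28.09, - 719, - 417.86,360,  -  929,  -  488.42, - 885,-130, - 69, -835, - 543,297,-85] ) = [-929, - 885, - 835, - 719, - 543, - 488.42, - 417.86, - 130, - 85, - 69, - 28.09,3,297,360,645]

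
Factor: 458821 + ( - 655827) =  -197006= -2^1*137^1*719^1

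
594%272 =50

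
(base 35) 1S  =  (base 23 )2H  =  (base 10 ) 63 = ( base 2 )111111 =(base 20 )33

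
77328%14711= 3773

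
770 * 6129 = 4719330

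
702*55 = 38610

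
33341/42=4763/6=793.83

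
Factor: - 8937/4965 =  - 9/5= - 3^2*5^(  -  1 ) 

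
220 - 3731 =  - 3511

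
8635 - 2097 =6538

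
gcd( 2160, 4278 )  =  6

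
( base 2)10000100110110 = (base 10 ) 8502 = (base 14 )3154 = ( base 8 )20466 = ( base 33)7QL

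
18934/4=4733 + 1/2 = 4733.50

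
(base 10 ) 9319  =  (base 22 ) j5d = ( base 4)2101213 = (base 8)22147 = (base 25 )emj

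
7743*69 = 534267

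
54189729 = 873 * 62073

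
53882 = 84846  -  30964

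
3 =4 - 1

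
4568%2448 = 2120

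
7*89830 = 628810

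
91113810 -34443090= 56670720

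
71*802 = 56942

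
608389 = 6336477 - 5728088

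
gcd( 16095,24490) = 5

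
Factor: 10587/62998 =2^(  -  1)*3^1*13^( - 1)*2423^(-1)*3529^1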